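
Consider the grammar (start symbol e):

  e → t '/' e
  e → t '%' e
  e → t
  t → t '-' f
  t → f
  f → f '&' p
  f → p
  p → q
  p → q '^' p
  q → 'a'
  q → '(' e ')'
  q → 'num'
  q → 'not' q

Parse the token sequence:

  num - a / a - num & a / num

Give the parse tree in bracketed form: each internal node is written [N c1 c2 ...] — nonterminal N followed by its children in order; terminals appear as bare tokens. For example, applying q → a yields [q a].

[e [t [t [f [p [q num]]]] - [f [p [q a]]]] / [e [t [t [f [p [q a]]]] - [f [f [p [q num]]] & [p [q a]]]] / [e [t [f [p [q num]]]]]]]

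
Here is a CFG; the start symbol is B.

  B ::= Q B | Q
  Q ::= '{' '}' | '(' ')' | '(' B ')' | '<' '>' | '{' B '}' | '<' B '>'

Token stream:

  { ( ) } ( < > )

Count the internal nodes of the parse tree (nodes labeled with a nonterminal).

8

[B [Q { [B [Q ( )]] }] [B [Q ( [B [Q < >]] )]]]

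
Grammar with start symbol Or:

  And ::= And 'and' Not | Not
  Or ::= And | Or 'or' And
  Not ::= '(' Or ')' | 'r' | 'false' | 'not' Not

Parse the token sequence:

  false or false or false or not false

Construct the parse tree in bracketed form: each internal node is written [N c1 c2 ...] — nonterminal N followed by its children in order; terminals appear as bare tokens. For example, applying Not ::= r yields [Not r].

[Or [Or [Or [Or [And [Not false]]] or [And [Not false]]] or [And [Not false]]] or [And [Not not [Not false]]]]

Or
Or or And
Or or And or And
Or or And or And or And
And or And or And or And
Not or And or And or And
false or And or And or And
false or Not or And or And
false or false or And or And
false or false or Not or And
false or false or false or And
false or false or false or Not
false or false or false or not Not
false or false or false or not false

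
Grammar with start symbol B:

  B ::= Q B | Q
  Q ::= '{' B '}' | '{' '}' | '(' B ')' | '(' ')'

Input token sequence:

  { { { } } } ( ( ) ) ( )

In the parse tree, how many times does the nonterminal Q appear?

[B [Q { [B [Q { [B [Q { }]] }]] }] [B [Q ( [B [Q ( )]] )] [B [Q ( )]]]]

6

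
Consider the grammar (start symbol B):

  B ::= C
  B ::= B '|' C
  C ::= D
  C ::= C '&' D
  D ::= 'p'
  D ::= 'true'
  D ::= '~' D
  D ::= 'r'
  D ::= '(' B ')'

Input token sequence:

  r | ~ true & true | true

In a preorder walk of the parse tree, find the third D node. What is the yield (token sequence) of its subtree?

[B [B [B [C [D r]]] | [C [C [D ~ [D true]]] & [D true]]] | [C [D true]]]

true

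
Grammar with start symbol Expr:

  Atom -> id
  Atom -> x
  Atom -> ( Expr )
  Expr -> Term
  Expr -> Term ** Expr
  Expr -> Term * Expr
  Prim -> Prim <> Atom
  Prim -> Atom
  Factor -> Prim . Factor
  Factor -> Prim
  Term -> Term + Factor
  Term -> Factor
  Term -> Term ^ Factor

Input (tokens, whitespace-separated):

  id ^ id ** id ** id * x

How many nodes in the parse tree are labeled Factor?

5

[Expr [Term [Term [Factor [Prim [Atom id]]]] ^ [Factor [Prim [Atom id]]]] ** [Expr [Term [Factor [Prim [Atom id]]]] ** [Expr [Term [Factor [Prim [Atom id]]]] * [Expr [Term [Factor [Prim [Atom x]]]]]]]]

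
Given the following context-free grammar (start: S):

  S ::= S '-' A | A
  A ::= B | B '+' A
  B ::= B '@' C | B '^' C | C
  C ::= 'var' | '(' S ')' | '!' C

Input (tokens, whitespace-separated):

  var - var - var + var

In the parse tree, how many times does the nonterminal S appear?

3

[S [S [S [A [B [C var]]]] - [A [B [C var]]]] - [A [B [C var]] + [A [B [C var]]]]]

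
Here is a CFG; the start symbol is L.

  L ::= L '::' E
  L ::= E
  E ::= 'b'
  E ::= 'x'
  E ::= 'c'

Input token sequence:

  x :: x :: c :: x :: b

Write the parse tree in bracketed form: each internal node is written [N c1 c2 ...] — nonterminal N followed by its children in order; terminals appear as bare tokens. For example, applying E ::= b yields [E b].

L
L :: E
L :: E :: E
L :: E :: E :: E
L :: E :: E :: E :: E
E :: E :: E :: E :: E
x :: E :: E :: E :: E
x :: x :: E :: E :: E
x :: x :: c :: E :: E
x :: x :: c :: x :: E
x :: x :: c :: x :: b

[L [L [L [L [L [E x]] :: [E x]] :: [E c]] :: [E x]] :: [E b]]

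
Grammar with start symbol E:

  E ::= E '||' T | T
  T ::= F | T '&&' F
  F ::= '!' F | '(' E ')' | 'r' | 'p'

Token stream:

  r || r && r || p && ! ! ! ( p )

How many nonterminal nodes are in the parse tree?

[E [E [E [T [F r]]] || [T [T [F r]] && [F r]]] || [T [T [F p]] && [F ! [F ! [F ! [F ( [E [T [F p]]] )]]]]]]

19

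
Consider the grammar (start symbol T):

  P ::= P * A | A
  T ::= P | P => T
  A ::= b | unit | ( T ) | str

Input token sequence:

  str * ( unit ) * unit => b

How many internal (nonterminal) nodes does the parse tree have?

[T [P [P [P [A str]] * [A ( [T [P [A unit]]] )]] * [A unit]] => [T [P [A b]]]]

13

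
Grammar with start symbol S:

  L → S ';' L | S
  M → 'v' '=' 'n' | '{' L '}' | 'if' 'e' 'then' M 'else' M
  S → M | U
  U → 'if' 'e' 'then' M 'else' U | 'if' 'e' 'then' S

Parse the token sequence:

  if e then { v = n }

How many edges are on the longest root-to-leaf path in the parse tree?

7

[S [U if e then [S [M { [L [S [M v = n]]] }]]]]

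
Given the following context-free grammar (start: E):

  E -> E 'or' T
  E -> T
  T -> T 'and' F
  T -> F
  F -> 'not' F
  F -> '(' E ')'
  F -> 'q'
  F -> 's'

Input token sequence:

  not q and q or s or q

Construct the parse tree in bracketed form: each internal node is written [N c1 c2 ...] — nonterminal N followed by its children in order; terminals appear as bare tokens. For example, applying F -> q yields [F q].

E
E or T
E or T or T
T or T or T
T and F or T or T
F and F or T or T
not F and F or T or T
not q and F or T or T
not q and q or T or T
not q and q or F or T
not q and q or s or T
not q and q or s or F
not q and q or s or q

[E [E [E [T [T [F not [F q]]] and [F q]]] or [T [F s]]] or [T [F q]]]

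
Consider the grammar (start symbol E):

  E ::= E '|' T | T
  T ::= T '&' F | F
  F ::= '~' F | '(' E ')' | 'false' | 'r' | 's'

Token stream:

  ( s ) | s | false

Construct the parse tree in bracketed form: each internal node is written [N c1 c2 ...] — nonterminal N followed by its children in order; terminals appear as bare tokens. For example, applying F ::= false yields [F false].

E
E | T
E | T | T
T | T | T
F | T | T
( E ) | T | T
( T ) | T | T
( F ) | T | T
( s ) | T | T
( s ) | F | T
( s ) | s | T
( s ) | s | F
( s ) | s | false

[E [E [E [T [F ( [E [T [F s]]] )]]] | [T [F s]]] | [T [F false]]]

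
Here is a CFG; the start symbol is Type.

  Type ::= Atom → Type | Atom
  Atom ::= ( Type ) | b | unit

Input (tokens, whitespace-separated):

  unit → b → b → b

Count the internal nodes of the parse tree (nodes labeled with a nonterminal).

[Type [Atom unit] → [Type [Atom b] → [Type [Atom b] → [Type [Atom b]]]]]

8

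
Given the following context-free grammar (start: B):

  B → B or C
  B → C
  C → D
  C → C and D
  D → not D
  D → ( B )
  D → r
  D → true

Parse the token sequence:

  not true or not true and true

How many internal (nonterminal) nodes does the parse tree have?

10

[B [B [C [D not [D true]]]] or [C [C [D not [D true]]] and [D true]]]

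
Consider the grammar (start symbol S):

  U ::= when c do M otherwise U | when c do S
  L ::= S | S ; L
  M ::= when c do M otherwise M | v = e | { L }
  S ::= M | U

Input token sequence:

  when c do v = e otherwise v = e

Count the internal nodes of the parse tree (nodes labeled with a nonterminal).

4

[S [M when c do [M v = e] otherwise [M v = e]]]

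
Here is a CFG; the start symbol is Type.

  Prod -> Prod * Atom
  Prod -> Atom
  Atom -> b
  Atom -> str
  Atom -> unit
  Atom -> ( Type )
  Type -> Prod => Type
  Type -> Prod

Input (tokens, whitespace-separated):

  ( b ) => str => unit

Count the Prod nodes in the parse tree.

4

[Type [Prod [Atom ( [Type [Prod [Atom b]]] )]] => [Type [Prod [Atom str]] => [Type [Prod [Atom unit]]]]]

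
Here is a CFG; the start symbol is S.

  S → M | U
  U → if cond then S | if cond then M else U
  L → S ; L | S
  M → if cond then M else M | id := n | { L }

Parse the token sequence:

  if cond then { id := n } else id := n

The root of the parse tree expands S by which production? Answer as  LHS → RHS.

S → M

[S [M if cond then [M { [L [S [M id := n]]] }] else [M id := n]]]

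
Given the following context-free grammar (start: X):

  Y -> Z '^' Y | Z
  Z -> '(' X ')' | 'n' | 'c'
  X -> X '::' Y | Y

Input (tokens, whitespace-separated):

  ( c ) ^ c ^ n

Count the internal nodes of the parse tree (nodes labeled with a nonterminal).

[X [Y [Z ( [X [Y [Z c]]] )] ^ [Y [Z c] ^ [Y [Z n]]]]]

10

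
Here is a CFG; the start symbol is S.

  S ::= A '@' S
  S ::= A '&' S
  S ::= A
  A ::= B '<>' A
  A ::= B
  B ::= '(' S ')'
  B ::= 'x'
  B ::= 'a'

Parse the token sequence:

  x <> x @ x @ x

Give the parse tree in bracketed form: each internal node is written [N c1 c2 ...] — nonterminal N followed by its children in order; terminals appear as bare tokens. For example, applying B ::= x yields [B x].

S
A @ S
B <> A @ S
x <> A @ S
x <> B @ S
x <> x @ S
x <> x @ A @ S
x <> x @ B @ S
x <> x @ x @ S
x <> x @ x @ A
x <> x @ x @ B
x <> x @ x @ x

[S [A [B x] <> [A [B x]]] @ [S [A [B x]] @ [S [A [B x]]]]]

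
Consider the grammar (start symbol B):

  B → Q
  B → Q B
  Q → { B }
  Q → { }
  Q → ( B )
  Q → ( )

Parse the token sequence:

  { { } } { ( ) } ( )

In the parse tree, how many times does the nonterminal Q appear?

5

[B [Q { [B [Q { }]] }] [B [Q { [B [Q ( )]] }] [B [Q ( )]]]]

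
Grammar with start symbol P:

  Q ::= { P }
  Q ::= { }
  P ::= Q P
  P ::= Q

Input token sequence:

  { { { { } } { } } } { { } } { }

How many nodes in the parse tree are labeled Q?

8

[P [Q { [P [Q { [P [Q { [P [Q { }]] }] [P [Q { }]]] }]] }] [P [Q { [P [Q { }]] }] [P [Q { }]]]]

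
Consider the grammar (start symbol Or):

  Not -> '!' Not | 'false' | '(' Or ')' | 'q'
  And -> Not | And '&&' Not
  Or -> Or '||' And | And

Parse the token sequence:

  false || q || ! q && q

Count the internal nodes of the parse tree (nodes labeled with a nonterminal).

12

[Or [Or [Or [And [Not false]]] || [And [Not q]]] || [And [And [Not ! [Not q]]] && [Not q]]]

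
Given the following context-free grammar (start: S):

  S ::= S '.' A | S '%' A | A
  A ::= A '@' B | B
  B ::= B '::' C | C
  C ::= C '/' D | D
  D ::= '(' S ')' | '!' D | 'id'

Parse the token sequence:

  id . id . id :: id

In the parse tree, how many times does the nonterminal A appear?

3

[S [S [S [A [B [C [D id]]]]] . [A [B [C [D id]]]]] . [A [B [B [C [D id]]] :: [C [D id]]]]]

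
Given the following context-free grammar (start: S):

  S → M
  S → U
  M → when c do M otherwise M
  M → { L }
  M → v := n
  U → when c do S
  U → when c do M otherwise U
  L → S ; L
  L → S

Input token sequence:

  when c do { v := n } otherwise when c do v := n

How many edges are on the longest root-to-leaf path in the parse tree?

[S [U when c do [M { [L [S [M v := n]]] }] otherwise [U when c do [S [M v := n]]]]]

6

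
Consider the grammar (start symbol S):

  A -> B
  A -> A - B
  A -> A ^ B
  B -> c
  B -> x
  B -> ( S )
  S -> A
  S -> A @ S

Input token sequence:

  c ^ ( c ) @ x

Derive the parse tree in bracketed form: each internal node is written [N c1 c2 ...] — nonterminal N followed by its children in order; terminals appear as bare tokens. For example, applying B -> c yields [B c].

S
A @ S
A ^ B @ S
B ^ B @ S
c ^ B @ S
c ^ ( S ) @ S
c ^ ( A ) @ S
c ^ ( B ) @ S
c ^ ( c ) @ S
c ^ ( c ) @ A
c ^ ( c ) @ B
c ^ ( c ) @ x

[S [A [A [B c]] ^ [B ( [S [A [B c]]] )]] @ [S [A [B x]]]]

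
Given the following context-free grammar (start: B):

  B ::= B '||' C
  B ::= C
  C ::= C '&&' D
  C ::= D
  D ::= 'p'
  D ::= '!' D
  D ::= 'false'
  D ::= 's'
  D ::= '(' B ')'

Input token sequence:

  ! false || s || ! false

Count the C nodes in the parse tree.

[B [B [B [C [D ! [D false]]]] || [C [D s]]] || [C [D ! [D false]]]]

3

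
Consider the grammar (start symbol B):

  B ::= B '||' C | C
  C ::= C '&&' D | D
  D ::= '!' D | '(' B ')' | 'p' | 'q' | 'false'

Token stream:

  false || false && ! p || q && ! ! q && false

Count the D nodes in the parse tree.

9

[B [B [B [C [D false]]] || [C [C [D false]] && [D ! [D p]]]] || [C [C [C [D q]] && [D ! [D ! [D q]]]] && [D false]]]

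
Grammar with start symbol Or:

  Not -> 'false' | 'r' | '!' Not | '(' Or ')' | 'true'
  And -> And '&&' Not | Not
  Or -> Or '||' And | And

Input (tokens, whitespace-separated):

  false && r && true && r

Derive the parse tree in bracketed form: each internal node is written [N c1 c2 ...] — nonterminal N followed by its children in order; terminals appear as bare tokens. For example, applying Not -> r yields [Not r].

Or
And
And && Not
And && Not && Not
And && Not && Not && Not
Not && Not && Not && Not
false && Not && Not && Not
false && r && Not && Not
false && r && true && Not
false && r && true && r

[Or [And [And [And [And [Not false]] && [Not r]] && [Not true]] && [Not r]]]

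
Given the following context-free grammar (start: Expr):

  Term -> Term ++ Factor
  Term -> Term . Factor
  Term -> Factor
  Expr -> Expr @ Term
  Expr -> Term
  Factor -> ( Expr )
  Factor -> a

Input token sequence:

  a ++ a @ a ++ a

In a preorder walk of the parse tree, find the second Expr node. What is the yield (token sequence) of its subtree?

[Expr [Expr [Term [Term [Factor a]] ++ [Factor a]]] @ [Term [Term [Factor a]] ++ [Factor a]]]

a ++ a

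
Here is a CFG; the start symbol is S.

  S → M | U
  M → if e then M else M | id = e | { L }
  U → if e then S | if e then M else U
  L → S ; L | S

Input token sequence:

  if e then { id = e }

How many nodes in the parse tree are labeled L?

1

[S [U if e then [S [M { [L [S [M id = e]]] }]]]]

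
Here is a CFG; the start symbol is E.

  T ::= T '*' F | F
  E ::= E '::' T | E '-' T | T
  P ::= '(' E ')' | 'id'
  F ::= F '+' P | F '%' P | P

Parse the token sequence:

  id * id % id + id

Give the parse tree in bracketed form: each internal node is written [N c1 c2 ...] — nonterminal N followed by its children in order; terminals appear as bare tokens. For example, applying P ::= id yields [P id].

[E [T [T [F [P id]]] * [F [F [F [P id]] % [P id]] + [P id]]]]

E
T
T * F
F * F
P * F
id * F
id * F + P
id * F % P + P
id * P % P + P
id * id % P + P
id * id % id + P
id * id % id + id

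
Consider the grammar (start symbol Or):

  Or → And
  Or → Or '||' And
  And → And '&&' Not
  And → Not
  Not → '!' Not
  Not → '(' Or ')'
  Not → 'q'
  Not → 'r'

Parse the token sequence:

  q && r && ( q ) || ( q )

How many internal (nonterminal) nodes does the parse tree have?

16

[Or [Or [And [And [And [Not q]] && [Not r]] && [Not ( [Or [And [Not q]]] )]]] || [And [Not ( [Or [And [Not q]]] )]]]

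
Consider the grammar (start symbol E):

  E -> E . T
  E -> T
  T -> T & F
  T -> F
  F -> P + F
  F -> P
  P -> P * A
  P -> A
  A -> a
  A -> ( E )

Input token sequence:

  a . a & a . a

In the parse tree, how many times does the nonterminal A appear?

[E [E [E [T [F [P [A a]]]]] . [T [T [F [P [A a]]]] & [F [P [A a]]]]] . [T [F [P [A a]]]]]

4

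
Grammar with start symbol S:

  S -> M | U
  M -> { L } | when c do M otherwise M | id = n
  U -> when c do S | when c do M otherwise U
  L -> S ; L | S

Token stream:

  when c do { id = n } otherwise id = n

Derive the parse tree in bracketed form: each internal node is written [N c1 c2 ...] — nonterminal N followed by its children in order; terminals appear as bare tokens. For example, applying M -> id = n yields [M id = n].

[S [M when c do [M { [L [S [M id = n]]] }] otherwise [M id = n]]]

S
M
when c do M otherwise M
when c do { L } otherwise M
when c do { S } otherwise M
when c do { M } otherwise M
when c do { id = n } otherwise M
when c do { id = n } otherwise id = n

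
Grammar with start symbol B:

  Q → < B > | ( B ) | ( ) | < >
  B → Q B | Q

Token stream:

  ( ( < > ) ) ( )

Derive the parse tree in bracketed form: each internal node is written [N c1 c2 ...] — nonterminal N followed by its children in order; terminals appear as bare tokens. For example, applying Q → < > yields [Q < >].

B
Q B
( B ) B
( Q ) B
( ( B ) ) B
( ( Q ) ) B
( ( < > ) ) B
( ( < > ) ) Q
( ( < > ) ) ( )

[B [Q ( [B [Q ( [B [Q < >]] )]] )] [B [Q ( )]]]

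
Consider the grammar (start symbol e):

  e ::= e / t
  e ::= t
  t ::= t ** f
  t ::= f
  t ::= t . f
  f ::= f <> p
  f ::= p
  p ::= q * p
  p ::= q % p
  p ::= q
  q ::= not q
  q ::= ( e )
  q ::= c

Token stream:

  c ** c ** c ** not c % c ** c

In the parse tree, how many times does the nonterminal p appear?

[e [t [t [t [t [t [f [p [q c]]]] ** [f [p [q c]]]] ** [f [p [q c]]]] ** [f [p [q not [q c]] % [p [q c]]]]] ** [f [p [q c]]]]]

6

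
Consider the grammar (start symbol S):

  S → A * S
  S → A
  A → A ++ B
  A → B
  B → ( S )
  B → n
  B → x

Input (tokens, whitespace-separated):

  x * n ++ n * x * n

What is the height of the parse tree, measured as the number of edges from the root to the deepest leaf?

[S [A [B x]] * [S [A [A [B n]] ++ [B n]] * [S [A [B x]] * [S [A [B n]]]]]]

6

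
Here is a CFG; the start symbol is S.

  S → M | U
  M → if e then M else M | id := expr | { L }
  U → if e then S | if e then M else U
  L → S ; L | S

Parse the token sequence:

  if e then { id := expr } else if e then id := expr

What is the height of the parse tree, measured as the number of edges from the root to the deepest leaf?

6

[S [U if e then [M { [L [S [M id := expr]]] }] else [U if e then [S [M id := expr]]]]]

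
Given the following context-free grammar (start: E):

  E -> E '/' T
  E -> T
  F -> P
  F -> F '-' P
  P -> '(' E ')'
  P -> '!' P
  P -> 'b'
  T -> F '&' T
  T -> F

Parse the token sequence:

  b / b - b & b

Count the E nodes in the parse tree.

[E [E [T [F [P b]]]] / [T [F [F [P b]] - [P b]] & [T [F [P b]]]]]

2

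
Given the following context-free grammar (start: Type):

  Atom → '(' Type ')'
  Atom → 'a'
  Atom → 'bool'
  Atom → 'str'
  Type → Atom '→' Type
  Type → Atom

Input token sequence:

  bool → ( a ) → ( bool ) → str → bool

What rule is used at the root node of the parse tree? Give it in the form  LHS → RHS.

[Type [Atom bool] → [Type [Atom ( [Type [Atom a]] )] → [Type [Atom ( [Type [Atom bool]] )] → [Type [Atom str] → [Type [Atom bool]]]]]]

Type → Atom '→' Type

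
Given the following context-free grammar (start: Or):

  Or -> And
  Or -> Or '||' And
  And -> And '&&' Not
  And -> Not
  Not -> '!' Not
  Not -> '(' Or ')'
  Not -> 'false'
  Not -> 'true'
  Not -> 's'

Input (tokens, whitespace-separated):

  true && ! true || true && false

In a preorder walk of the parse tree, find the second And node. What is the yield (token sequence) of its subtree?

true

[Or [Or [And [And [Not true]] && [Not ! [Not true]]]] || [And [And [Not true]] && [Not false]]]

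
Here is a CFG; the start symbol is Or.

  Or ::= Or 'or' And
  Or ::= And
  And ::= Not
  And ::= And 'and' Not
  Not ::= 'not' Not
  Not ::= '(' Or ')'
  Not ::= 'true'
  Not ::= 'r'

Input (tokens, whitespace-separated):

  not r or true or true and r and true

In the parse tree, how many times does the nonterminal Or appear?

3

[Or [Or [Or [And [Not not [Not r]]]] or [And [Not true]]] or [And [And [And [Not true]] and [Not r]] and [Not true]]]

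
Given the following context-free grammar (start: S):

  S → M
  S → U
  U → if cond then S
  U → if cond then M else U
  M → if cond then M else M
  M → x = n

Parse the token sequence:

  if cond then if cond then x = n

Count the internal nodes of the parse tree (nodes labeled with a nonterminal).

[S [U if cond then [S [U if cond then [S [M x = n]]]]]]

6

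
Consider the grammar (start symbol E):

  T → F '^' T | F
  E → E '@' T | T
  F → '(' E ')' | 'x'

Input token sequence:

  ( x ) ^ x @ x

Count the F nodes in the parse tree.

4

[E [E [T [F ( [E [T [F x]]] )] ^ [T [F x]]]] @ [T [F x]]]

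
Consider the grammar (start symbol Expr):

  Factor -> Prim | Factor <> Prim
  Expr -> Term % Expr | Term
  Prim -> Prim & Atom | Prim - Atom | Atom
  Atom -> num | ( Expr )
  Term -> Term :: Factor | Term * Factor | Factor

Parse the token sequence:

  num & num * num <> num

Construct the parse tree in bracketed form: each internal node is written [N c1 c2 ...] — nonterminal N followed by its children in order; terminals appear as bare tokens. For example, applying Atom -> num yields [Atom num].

[Expr [Term [Term [Factor [Prim [Prim [Atom num]] & [Atom num]]]] * [Factor [Factor [Prim [Atom num]]] <> [Prim [Atom num]]]]]

Expr
Term
Term * Factor
Factor * Factor
Prim * Factor
Prim & Atom * Factor
Atom & Atom * Factor
num & Atom * Factor
num & num * Factor
num & num * Factor <> Prim
num & num * Prim <> Prim
num & num * Atom <> Prim
num & num * num <> Prim
num & num * num <> Atom
num & num * num <> num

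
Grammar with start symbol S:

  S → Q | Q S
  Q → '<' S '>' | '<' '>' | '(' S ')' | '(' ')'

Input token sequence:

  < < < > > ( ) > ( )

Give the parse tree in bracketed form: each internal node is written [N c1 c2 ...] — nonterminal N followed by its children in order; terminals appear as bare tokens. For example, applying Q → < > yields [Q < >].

[S [Q < [S [Q < [S [Q < >]] >] [S [Q ( )]]] >] [S [Q ( )]]]

S
Q S
< S > S
< Q S > S
< < S > S > S
< < Q > S > S
< < < > > S > S
< < < > > Q > S
< < < > > ( ) > S
< < < > > ( ) > Q
< < < > > ( ) > ( )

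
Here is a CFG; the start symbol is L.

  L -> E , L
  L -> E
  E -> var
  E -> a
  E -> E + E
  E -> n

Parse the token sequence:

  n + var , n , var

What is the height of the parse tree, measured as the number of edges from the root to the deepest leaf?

[L [E [E n] + [E var]] , [L [E n] , [L [E var]]]]

4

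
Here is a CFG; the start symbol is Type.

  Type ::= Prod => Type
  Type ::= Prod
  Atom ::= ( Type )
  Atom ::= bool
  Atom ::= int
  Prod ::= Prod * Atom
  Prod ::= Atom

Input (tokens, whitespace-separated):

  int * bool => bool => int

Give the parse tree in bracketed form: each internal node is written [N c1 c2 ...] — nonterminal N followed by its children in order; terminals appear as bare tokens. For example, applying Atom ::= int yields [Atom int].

[Type [Prod [Prod [Atom int]] * [Atom bool]] => [Type [Prod [Atom bool]] => [Type [Prod [Atom int]]]]]

Type
Prod => Type
Prod * Atom => Type
Atom * Atom => Type
int * Atom => Type
int * bool => Type
int * bool => Prod => Type
int * bool => Atom => Type
int * bool => bool => Type
int * bool => bool => Prod
int * bool => bool => Atom
int * bool => bool => int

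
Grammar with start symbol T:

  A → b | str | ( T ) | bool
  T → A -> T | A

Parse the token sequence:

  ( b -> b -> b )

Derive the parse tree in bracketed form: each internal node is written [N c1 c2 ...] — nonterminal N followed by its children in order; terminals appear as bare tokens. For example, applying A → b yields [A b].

T
A
( T )
( A -> T )
( b -> T )
( b -> A -> T )
( b -> b -> T )
( b -> b -> A )
( b -> b -> b )

[T [A ( [T [A b] -> [T [A b] -> [T [A b]]]] )]]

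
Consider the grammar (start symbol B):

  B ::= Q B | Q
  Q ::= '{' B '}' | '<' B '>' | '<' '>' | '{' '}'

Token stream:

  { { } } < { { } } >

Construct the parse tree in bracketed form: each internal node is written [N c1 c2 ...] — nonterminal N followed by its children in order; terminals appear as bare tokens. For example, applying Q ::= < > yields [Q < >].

B
Q B
{ B } B
{ Q } B
{ { } } B
{ { } } Q
{ { } } < B >
{ { } } < Q >
{ { } } < { B } >
{ { } } < { Q } >
{ { } } < { { } } >

[B [Q { [B [Q { }]] }] [B [Q < [B [Q { [B [Q { }]] }]] >]]]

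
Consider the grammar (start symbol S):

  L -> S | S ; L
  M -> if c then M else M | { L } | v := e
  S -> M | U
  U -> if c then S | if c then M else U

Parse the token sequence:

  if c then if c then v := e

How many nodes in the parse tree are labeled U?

2

[S [U if c then [S [U if c then [S [M v := e]]]]]]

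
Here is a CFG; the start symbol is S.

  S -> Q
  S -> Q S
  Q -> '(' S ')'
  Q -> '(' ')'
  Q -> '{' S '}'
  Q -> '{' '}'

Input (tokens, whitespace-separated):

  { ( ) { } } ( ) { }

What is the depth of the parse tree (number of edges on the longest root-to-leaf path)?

5

[S [Q { [S [Q ( )] [S [Q { }]]] }] [S [Q ( )] [S [Q { }]]]]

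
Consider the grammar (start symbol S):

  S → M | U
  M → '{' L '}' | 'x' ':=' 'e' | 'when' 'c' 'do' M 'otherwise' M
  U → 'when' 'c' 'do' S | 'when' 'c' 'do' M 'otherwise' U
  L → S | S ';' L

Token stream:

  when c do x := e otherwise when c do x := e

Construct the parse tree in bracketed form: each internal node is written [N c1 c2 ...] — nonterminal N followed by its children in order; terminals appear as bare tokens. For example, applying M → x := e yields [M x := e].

[S [U when c do [M x := e] otherwise [U when c do [S [M x := e]]]]]

S
U
when c do M otherwise U
when c do x := e otherwise U
when c do x := e otherwise when c do S
when c do x := e otherwise when c do M
when c do x := e otherwise when c do x := e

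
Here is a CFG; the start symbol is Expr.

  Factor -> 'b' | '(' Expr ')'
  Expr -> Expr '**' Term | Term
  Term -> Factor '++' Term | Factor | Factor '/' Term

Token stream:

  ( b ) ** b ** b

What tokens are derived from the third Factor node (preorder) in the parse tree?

[Expr [Expr [Expr [Term [Factor ( [Expr [Term [Factor b]]] )]]] ** [Term [Factor b]]] ** [Term [Factor b]]]

b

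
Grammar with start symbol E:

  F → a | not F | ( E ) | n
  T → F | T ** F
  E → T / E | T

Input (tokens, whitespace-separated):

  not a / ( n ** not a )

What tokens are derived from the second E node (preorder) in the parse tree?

( n ** not a )

[E [T [F not [F a]]] / [E [T [F ( [E [T [T [F n]] ** [F not [F a]]]] )]]]]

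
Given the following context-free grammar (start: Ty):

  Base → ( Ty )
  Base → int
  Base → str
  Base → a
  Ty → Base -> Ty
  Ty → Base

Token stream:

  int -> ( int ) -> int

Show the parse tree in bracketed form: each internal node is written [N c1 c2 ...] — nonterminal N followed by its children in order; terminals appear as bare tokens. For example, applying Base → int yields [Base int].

Ty
Base -> Ty
int -> Ty
int -> Base -> Ty
int -> ( Ty ) -> Ty
int -> ( Base ) -> Ty
int -> ( int ) -> Ty
int -> ( int ) -> Base
int -> ( int ) -> int

[Ty [Base int] -> [Ty [Base ( [Ty [Base int]] )] -> [Ty [Base int]]]]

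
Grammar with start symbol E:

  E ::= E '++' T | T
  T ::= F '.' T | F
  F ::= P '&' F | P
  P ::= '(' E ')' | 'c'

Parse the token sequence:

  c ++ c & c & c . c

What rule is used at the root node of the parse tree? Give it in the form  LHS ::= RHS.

[E [E [T [F [P c]]]] ++ [T [F [P c] & [F [P c] & [F [P c]]]] . [T [F [P c]]]]]

E ::= E '++' T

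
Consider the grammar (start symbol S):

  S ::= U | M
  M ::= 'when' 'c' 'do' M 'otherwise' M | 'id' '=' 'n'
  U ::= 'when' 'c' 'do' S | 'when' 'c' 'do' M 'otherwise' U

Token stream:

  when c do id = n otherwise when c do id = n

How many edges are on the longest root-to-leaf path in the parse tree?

[S [U when c do [M id = n] otherwise [U when c do [S [M id = n]]]]]

5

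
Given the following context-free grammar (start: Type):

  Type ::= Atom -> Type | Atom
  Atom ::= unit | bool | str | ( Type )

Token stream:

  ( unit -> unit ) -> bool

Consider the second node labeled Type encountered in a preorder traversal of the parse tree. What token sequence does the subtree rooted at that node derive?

unit -> unit

[Type [Atom ( [Type [Atom unit] -> [Type [Atom unit]]] )] -> [Type [Atom bool]]]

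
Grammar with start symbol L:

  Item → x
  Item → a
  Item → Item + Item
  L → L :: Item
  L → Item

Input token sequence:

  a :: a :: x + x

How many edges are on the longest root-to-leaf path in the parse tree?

4

[L [L [L [Item a]] :: [Item a]] :: [Item [Item x] + [Item x]]]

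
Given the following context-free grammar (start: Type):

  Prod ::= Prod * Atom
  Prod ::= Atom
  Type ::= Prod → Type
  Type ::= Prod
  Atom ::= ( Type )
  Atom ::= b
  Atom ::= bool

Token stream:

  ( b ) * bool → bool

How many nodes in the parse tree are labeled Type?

[Type [Prod [Prod [Atom ( [Type [Prod [Atom b]]] )]] * [Atom bool]] → [Type [Prod [Atom bool]]]]

3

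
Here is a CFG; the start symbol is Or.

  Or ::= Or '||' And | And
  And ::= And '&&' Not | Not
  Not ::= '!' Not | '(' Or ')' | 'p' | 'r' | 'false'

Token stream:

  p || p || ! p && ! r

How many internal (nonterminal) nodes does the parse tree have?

13

[Or [Or [Or [And [Not p]]] || [And [Not p]]] || [And [And [Not ! [Not p]]] && [Not ! [Not r]]]]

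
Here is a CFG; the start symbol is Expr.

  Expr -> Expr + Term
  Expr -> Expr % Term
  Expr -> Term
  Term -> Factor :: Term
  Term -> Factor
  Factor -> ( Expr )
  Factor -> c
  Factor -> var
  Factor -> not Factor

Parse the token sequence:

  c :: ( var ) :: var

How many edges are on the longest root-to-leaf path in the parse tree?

7

[Expr [Term [Factor c] :: [Term [Factor ( [Expr [Term [Factor var]]] )] :: [Term [Factor var]]]]]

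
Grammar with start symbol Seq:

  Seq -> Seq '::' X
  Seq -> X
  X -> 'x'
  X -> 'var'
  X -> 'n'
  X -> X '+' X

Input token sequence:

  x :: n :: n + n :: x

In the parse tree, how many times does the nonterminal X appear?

6

[Seq [Seq [Seq [Seq [X x]] :: [X n]] :: [X [X n] + [X n]]] :: [X x]]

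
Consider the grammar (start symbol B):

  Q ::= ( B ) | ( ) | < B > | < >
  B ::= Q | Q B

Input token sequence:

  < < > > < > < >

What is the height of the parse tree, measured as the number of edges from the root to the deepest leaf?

4

[B [Q < [B [Q < >]] >] [B [Q < >] [B [Q < >]]]]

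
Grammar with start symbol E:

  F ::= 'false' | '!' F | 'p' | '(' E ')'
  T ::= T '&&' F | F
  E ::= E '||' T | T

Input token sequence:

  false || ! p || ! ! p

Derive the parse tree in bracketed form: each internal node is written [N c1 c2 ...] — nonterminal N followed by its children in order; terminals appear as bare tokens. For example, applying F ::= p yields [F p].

E
E || T
E || T || T
T || T || T
F || T || T
false || T || T
false || F || T
false || ! F || T
false || ! p || T
false || ! p || F
false || ! p || ! F
false || ! p || ! ! F
false || ! p || ! ! p

[E [E [E [T [F false]]] || [T [F ! [F p]]]] || [T [F ! [F ! [F p]]]]]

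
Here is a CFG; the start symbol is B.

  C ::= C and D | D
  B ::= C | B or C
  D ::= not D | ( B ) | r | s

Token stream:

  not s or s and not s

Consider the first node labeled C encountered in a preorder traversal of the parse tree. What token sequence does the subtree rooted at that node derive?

not s

[B [B [C [D not [D s]]]] or [C [C [D s]] and [D not [D s]]]]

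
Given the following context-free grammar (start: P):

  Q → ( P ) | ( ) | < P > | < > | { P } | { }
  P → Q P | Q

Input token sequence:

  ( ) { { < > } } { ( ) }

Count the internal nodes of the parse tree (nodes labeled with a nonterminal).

12

[P [Q ( )] [P [Q { [P [Q { [P [Q < >]] }]] }] [P [Q { [P [Q ( )]] }]]]]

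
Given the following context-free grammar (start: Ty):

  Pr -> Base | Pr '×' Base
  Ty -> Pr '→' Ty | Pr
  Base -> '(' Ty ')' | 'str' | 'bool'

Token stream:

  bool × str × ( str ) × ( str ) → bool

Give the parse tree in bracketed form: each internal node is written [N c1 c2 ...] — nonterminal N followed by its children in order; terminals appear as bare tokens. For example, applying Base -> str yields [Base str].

[Ty [Pr [Pr [Pr [Pr [Base bool]] × [Base str]] × [Base ( [Ty [Pr [Base str]]] )]] × [Base ( [Ty [Pr [Base str]]] )]] → [Ty [Pr [Base bool]]]]

Ty
Pr → Ty
Pr × Base → Ty
Pr × Base × Base → Ty
Pr × Base × Base × Base → Ty
Base × Base × Base × Base → Ty
bool × Base × Base × Base → Ty
bool × str × Base × Base → Ty
bool × str × ( Ty ) × Base → Ty
bool × str × ( Pr ) × Base → Ty
bool × str × ( Base ) × Base → Ty
bool × str × ( str ) × Base → Ty
bool × str × ( str ) × ( Ty ) → Ty
bool × str × ( str ) × ( Pr ) → Ty
bool × str × ( str ) × ( Base ) → Ty
bool × str × ( str ) × ( str ) → Ty
bool × str × ( str ) × ( str ) → Pr
bool × str × ( str ) × ( str ) → Base
bool × str × ( str ) × ( str ) → bool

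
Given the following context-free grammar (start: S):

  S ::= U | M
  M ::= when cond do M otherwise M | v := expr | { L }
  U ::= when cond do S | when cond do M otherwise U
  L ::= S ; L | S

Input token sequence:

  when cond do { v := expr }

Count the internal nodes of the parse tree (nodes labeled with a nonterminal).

7

[S [U when cond do [S [M { [L [S [M v := expr]]] }]]]]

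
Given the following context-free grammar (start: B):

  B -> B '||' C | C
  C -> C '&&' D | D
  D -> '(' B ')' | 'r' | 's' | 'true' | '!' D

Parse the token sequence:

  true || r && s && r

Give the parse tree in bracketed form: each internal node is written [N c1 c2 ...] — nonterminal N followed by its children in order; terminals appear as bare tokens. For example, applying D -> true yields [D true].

B
B || C
C || C
D || C
true || C
true || C && D
true || C && D && D
true || D && D && D
true || r && D && D
true || r && s && D
true || r && s && r

[B [B [C [D true]]] || [C [C [C [D r]] && [D s]] && [D r]]]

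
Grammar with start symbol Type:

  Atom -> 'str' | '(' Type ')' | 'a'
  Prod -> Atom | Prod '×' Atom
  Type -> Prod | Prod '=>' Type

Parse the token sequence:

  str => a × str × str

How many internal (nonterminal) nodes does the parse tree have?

[Type [Prod [Atom str]] => [Type [Prod [Prod [Prod [Atom a]] × [Atom str]] × [Atom str]]]]

10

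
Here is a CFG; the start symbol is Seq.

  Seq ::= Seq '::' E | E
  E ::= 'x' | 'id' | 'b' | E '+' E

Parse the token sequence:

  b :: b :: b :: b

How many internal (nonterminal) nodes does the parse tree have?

8

[Seq [Seq [Seq [Seq [E b]] :: [E b]] :: [E b]] :: [E b]]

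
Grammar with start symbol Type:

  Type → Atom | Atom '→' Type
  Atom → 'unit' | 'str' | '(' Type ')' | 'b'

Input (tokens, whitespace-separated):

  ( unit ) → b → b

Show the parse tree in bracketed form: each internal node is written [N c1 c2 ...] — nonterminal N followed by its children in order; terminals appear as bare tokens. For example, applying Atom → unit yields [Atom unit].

[Type [Atom ( [Type [Atom unit]] )] → [Type [Atom b] → [Type [Atom b]]]]

Type
Atom → Type
( Type ) → Type
( Atom ) → Type
( unit ) → Type
( unit ) → Atom → Type
( unit ) → b → Type
( unit ) → b → Atom
( unit ) → b → b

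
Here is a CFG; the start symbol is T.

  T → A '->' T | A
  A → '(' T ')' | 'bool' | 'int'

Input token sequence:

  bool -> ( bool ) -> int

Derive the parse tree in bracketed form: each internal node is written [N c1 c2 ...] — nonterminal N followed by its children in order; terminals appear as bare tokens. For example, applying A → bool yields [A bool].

[T [A bool] -> [T [A ( [T [A bool]] )] -> [T [A int]]]]

T
A -> T
bool -> T
bool -> A -> T
bool -> ( T ) -> T
bool -> ( A ) -> T
bool -> ( bool ) -> T
bool -> ( bool ) -> A
bool -> ( bool ) -> int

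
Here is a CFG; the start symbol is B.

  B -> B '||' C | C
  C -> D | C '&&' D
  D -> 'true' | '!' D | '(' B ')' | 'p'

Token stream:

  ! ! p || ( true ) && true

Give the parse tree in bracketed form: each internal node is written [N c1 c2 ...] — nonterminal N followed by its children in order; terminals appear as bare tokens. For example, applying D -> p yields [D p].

B
B || C
C || C
D || C
! D || C
! ! D || C
! ! p || C
! ! p || C && D
! ! p || D && D
! ! p || ( B ) && D
! ! p || ( C ) && D
! ! p || ( D ) && D
! ! p || ( true ) && D
! ! p || ( true ) && true

[B [B [C [D ! [D ! [D p]]]]] || [C [C [D ( [B [C [D true]]] )]] && [D true]]]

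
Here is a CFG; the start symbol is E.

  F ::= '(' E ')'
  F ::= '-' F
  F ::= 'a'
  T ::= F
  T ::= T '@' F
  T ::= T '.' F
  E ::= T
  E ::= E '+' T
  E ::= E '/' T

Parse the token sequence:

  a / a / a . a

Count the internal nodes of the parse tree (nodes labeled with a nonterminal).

11

[E [E [E [T [F a]]] / [T [F a]]] / [T [T [F a]] . [F a]]]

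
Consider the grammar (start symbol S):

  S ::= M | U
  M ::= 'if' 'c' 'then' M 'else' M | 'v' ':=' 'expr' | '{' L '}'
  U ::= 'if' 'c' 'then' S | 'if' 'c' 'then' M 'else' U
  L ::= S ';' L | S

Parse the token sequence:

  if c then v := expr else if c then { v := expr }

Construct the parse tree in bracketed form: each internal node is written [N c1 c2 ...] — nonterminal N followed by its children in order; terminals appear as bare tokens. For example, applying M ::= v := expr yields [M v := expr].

[S [U if c then [M v := expr] else [U if c then [S [M { [L [S [M v := expr]]] }]]]]]

S
U
if c then M else U
if c then v := expr else U
if c then v := expr else if c then S
if c then v := expr else if c then M
if c then v := expr else if c then { L }
if c then v := expr else if c then { S }
if c then v := expr else if c then { M }
if c then v := expr else if c then { v := expr }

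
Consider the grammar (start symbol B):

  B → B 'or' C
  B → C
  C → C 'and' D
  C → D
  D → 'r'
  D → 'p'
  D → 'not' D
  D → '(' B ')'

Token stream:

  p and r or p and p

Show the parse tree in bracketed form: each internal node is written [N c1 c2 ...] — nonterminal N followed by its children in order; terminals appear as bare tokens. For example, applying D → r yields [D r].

B
B or C
C or C
C and D or C
D and D or C
p and D or C
p and r or C
p and r or C and D
p and r or D and D
p and r or p and D
p and r or p and p

[B [B [C [C [D p]] and [D r]]] or [C [C [D p]] and [D p]]]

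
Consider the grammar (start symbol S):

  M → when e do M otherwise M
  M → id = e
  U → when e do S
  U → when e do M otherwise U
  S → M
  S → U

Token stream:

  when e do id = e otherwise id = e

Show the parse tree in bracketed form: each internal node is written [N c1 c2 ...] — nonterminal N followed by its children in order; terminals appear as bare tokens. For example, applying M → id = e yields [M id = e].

S
M
when e do M otherwise M
when e do id = e otherwise M
when e do id = e otherwise id = e

[S [M when e do [M id = e] otherwise [M id = e]]]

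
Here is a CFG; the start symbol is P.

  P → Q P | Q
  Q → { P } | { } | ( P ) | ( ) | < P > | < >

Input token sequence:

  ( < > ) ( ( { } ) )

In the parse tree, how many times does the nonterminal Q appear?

5

[P [Q ( [P [Q < >]] )] [P [Q ( [P [Q ( [P [Q { }]] )]] )]]]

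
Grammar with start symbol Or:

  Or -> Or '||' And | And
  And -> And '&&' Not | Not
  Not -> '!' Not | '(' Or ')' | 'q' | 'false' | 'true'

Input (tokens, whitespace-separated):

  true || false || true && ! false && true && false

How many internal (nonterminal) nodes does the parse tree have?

16

[Or [Or [Or [And [Not true]]] || [And [Not false]]] || [And [And [And [And [Not true]] && [Not ! [Not false]]] && [Not true]] && [Not false]]]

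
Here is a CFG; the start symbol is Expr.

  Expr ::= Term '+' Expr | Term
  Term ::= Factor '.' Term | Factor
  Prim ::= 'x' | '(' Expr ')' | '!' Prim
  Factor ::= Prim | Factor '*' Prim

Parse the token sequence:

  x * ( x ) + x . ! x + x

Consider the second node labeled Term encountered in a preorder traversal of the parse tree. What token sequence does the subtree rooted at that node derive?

[Expr [Term [Factor [Factor [Prim x]] * [Prim ( [Expr [Term [Factor [Prim x]]]] )]]] + [Expr [Term [Factor [Prim x]] . [Term [Factor [Prim ! [Prim x]]]]] + [Expr [Term [Factor [Prim x]]]]]]

x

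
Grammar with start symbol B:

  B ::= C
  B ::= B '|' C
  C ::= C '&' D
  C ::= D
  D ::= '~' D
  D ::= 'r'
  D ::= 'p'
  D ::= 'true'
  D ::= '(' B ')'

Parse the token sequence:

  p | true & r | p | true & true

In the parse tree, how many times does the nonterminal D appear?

6

[B [B [B [B [C [D p]]] | [C [C [D true]] & [D r]]] | [C [D p]]] | [C [C [D true]] & [D true]]]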